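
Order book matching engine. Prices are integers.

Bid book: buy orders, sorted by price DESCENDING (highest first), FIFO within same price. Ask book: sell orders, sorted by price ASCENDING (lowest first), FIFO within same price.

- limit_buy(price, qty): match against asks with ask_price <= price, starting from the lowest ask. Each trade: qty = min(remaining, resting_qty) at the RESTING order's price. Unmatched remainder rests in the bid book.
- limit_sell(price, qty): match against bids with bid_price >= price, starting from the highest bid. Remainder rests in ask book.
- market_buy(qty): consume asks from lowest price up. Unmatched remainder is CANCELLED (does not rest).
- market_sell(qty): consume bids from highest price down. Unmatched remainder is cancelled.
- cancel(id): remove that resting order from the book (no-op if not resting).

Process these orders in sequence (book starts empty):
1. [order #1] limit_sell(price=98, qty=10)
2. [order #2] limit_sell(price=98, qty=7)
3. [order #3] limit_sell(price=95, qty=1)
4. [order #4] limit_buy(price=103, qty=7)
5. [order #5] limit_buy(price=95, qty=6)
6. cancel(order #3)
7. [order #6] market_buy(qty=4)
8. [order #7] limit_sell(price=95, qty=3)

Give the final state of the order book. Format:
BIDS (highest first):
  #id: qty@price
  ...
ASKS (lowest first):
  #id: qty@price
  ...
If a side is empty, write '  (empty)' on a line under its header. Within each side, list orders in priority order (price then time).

Answer: BIDS (highest first):
  #5: 3@95
ASKS (lowest first):
  #2: 7@98

Derivation:
After op 1 [order #1] limit_sell(price=98, qty=10): fills=none; bids=[-] asks=[#1:10@98]
After op 2 [order #2] limit_sell(price=98, qty=7): fills=none; bids=[-] asks=[#1:10@98 #2:7@98]
After op 3 [order #3] limit_sell(price=95, qty=1): fills=none; bids=[-] asks=[#3:1@95 #1:10@98 #2:7@98]
After op 4 [order #4] limit_buy(price=103, qty=7): fills=#4x#3:1@95 #4x#1:6@98; bids=[-] asks=[#1:4@98 #2:7@98]
After op 5 [order #5] limit_buy(price=95, qty=6): fills=none; bids=[#5:6@95] asks=[#1:4@98 #2:7@98]
After op 6 cancel(order #3): fills=none; bids=[#5:6@95] asks=[#1:4@98 #2:7@98]
After op 7 [order #6] market_buy(qty=4): fills=#6x#1:4@98; bids=[#5:6@95] asks=[#2:7@98]
After op 8 [order #7] limit_sell(price=95, qty=3): fills=#5x#7:3@95; bids=[#5:3@95] asks=[#2:7@98]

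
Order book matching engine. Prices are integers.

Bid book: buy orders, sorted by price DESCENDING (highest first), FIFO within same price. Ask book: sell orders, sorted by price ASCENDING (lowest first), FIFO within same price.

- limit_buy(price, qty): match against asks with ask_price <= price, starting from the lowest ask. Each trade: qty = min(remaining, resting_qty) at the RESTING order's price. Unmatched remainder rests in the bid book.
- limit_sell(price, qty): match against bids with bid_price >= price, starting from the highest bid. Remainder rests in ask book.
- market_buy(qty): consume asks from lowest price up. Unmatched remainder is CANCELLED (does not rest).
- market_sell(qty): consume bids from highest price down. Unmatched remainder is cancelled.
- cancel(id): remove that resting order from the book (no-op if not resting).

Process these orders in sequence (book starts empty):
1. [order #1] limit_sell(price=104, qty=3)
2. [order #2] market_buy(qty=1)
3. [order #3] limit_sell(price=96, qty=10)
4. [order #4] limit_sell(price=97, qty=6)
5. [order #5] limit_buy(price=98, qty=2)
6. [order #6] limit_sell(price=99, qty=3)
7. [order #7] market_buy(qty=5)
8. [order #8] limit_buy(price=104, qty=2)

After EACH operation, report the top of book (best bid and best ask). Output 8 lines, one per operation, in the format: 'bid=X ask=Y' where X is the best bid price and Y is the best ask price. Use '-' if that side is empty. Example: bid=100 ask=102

Answer: bid=- ask=104
bid=- ask=104
bid=- ask=96
bid=- ask=96
bid=- ask=96
bid=- ask=96
bid=- ask=96
bid=- ask=96

Derivation:
After op 1 [order #1] limit_sell(price=104, qty=3): fills=none; bids=[-] asks=[#1:3@104]
After op 2 [order #2] market_buy(qty=1): fills=#2x#1:1@104; bids=[-] asks=[#1:2@104]
After op 3 [order #3] limit_sell(price=96, qty=10): fills=none; bids=[-] asks=[#3:10@96 #1:2@104]
After op 4 [order #4] limit_sell(price=97, qty=6): fills=none; bids=[-] asks=[#3:10@96 #4:6@97 #1:2@104]
After op 5 [order #5] limit_buy(price=98, qty=2): fills=#5x#3:2@96; bids=[-] asks=[#3:8@96 #4:6@97 #1:2@104]
After op 6 [order #6] limit_sell(price=99, qty=3): fills=none; bids=[-] asks=[#3:8@96 #4:6@97 #6:3@99 #1:2@104]
After op 7 [order #7] market_buy(qty=5): fills=#7x#3:5@96; bids=[-] asks=[#3:3@96 #4:6@97 #6:3@99 #1:2@104]
After op 8 [order #8] limit_buy(price=104, qty=2): fills=#8x#3:2@96; bids=[-] asks=[#3:1@96 #4:6@97 #6:3@99 #1:2@104]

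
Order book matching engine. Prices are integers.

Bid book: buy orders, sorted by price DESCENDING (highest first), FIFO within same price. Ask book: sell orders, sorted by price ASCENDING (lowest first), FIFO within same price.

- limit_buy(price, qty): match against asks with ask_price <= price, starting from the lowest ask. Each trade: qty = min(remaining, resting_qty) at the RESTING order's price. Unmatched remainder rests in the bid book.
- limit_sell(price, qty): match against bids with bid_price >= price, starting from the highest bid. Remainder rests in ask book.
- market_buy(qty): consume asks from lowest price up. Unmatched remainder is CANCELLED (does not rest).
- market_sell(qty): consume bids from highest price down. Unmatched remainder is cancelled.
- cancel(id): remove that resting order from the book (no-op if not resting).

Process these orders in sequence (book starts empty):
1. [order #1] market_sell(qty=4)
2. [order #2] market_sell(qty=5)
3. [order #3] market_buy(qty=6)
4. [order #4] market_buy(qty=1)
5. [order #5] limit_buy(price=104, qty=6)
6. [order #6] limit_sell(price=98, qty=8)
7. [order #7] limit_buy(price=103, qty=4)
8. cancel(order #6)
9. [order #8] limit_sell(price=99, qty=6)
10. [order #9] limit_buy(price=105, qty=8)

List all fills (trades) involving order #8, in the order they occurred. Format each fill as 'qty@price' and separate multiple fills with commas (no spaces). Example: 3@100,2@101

After op 1 [order #1] market_sell(qty=4): fills=none; bids=[-] asks=[-]
After op 2 [order #2] market_sell(qty=5): fills=none; bids=[-] asks=[-]
After op 3 [order #3] market_buy(qty=6): fills=none; bids=[-] asks=[-]
After op 4 [order #4] market_buy(qty=1): fills=none; bids=[-] asks=[-]
After op 5 [order #5] limit_buy(price=104, qty=6): fills=none; bids=[#5:6@104] asks=[-]
After op 6 [order #6] limit_sell(price=98, qty=8): fills=#5x#6:6@104; bids=[-] asks=[#6:2@98]
After op 7 [order #7] limit_buy(price=103, qty=4): fills=#7x#6:2@98; bids=[#7:2@103] asks=[-]
After op 8 cancel(order #6): fills=none; bids=[#7:2@103] asks=[-]
After op 9 [order #8] limit_sell(price=99, qty=6): fills=#7x#8:2@103; bids=[-] asks=[#8:4@99]
After op 10 [order #9] limit_buy(price=105, qty=8): fills=#9x#8:4@99; bids=[#9:4@105] asks=[-]

Answer: 2@103,4@99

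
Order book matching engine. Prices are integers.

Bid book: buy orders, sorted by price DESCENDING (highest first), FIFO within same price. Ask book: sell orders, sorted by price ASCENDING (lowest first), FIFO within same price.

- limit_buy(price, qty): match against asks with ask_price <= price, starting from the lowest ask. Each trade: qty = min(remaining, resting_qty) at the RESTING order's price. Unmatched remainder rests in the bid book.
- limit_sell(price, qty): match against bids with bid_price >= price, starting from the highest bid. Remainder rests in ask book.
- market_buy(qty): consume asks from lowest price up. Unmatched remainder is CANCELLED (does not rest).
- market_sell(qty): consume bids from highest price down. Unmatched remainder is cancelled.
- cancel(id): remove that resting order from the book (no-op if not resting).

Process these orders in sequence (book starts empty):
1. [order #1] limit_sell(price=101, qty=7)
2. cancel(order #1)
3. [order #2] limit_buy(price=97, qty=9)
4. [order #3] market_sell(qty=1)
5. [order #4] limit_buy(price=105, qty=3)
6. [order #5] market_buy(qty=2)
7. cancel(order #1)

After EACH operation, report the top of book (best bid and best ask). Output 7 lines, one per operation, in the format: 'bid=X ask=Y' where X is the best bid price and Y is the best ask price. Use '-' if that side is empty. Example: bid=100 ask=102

After op 1 [order #1] limit_sell(price=101, qty=7): fills=none; bids=[-] asks=[#1:7@101]
After op 2 cancel(order #1): fills=none; bids=[-] asks=[-]
After op 3 [order #2] limit_buy(price=97, qty=9): fills=none; bids=[#2:9@97] asks=[-]
After op 4 [order #3] market_sell(qty=1): fills=#2x#3:1@97; bids=[#2:8@97] asks=[-]
After op 5 [order #4] limit_buy(price=105, qty=3): fills=none; bids=[#4:3@105 #2:8@97] asks=[-]
After op 6 [order #5] market_buy(qty=2): fills=none; bids=[#4:3@105 #2:8@97] asks=[-]
After op 7 cancel(order #1): fills=none; bids=[#4:3@105 #2:8@97] asks=[-]

Answer: bid=- ask=101
bid=- ask=-
bid=97 ask=-
bid=97 ask=-
bid=105 ask=-
bid=105 ask=-
bid=105 ask=-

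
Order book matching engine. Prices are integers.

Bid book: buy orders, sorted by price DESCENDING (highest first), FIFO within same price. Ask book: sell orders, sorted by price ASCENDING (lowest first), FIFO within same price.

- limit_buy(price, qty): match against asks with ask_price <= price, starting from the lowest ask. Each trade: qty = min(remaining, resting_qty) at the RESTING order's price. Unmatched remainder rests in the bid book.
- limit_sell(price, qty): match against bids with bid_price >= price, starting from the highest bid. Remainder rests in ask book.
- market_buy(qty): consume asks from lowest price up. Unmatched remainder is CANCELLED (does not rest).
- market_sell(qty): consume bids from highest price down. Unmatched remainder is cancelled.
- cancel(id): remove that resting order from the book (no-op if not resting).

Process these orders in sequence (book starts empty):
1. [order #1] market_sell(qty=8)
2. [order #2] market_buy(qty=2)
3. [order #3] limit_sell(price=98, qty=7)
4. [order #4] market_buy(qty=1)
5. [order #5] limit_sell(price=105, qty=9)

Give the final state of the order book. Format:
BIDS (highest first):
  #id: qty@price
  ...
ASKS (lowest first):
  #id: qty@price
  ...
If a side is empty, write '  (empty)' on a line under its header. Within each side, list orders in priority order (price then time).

Answer: BIDS (highest first):
  (empty)
ASKS (lowest first):
  #3: 6@98
  #5: 9@105

Derivation:
After op 1 [order #1] market_sell(qty=8): fills=none; bids=[-] asks=[-]
After op 2 [order #2] market_buy(qty=2): fills=none; bids=[-] asks=[-]
After op 3 [order #3] limit_sell(price=98, qty=7): fills=none; bids=[-] asks=[#3:7@98]
After op 4 [order #4] market_buy(qty=1): fills=#4x#3:1@98; bids=[-] asks=[#3:6@98]
After op 5 [order #5] limit_sell(price=105, qty=9): fills=none; bids=[-] asks=[#3:6@98 #5:9@105]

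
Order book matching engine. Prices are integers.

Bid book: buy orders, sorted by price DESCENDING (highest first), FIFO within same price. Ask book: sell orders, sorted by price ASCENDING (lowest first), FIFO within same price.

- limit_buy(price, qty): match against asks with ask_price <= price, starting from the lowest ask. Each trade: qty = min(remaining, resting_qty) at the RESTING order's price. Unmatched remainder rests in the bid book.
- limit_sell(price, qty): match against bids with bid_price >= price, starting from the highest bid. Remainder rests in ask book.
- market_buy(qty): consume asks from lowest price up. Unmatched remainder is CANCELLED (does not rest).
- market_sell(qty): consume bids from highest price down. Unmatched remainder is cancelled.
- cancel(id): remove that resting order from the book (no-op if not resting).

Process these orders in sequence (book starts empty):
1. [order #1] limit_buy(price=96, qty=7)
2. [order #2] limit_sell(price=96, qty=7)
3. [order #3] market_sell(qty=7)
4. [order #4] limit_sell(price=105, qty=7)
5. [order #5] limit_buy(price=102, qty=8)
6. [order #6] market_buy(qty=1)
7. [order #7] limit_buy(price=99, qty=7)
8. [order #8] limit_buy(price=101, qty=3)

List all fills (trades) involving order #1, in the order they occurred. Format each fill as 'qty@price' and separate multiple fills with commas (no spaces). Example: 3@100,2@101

Answer: 7@96

Derivation:
After op 1 [order #1] limit_buy(price=96, qty=7): fills=none; bids=[#1:7@96] asks=[-]
After op 2 [order #2] limit_sell(price=96, qty=7): fills=#1x#2:7@96; bids=[-] asks=[-]
After op 3 [order #3] market_sell(qty=7): fills=none; bids=[-] asks=[-]
After op 4 [order #4] limit_sell(price=105, qty=7): fills=none; bids=[-] asks=[#4:7@105]
After op 5 [order #5] limit_buy(price=102, qty=8): fills=none; bids=[#5:8@102] asks=[#4:7@105]
After op 6 [order #6] market_buy(qty=1): fills=#6x#4:1@105; bids=[#5:8@102] asks=[#4:6@105]
After op 7 [order #7] limit_buy(price=99, qty=7): fills=none; bids=[#5:8@102 #7:7@99] asks=[#4:6@105]
After op 8 [order #8] limit_buy(price=101, qty=3): fills=none; bids=[#5:8@102 #8:3@101 #7:7@99] asks=[#4:6@105]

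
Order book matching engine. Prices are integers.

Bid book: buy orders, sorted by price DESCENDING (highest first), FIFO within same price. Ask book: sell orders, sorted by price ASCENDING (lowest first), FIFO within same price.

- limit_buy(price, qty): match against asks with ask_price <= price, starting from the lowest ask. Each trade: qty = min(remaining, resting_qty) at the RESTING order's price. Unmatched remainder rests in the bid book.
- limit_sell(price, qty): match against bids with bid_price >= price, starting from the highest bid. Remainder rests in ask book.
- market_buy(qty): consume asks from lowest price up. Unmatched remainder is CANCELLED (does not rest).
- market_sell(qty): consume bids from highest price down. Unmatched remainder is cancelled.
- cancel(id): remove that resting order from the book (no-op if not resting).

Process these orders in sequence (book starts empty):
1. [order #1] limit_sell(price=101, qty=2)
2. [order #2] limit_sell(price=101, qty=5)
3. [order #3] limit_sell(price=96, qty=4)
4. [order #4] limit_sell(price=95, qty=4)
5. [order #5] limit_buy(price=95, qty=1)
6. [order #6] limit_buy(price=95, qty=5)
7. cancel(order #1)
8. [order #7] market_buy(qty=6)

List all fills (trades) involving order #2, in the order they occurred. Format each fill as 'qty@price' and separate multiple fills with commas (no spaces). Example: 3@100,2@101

Answer: 2@101

Derivation:
After op 1 [order #1] limit_sell(price=101, qty=2): fills=none; bids=[-] asks=[#1:2@101]
After op 2 [order #2] limit_sell(price=101, qty=5): fills=none; bids=[-] asks=[#1:2@101 #2:5@101]
After op 3 [order #3] limit_sell(price=96, qty=4): fills=none; bids=[-] asks=[#3:4@96 #1:2@101 #2:5@101]
After op 4 [order #4] limit_sell(price=95, qty=4): fills=none; bids=[-] asks=[#4:4@95 #3:4@96 #1:2@101 #2:5@101]
After op 5 [order #5] limit_buy(price=95, qty=1): fills=#5x#4:1@95; bids=[-] asks=[#4:3@95 #3:4@96 #1:2@101 #2:5@101]
After op 6 [order #6] limit_buy(price=95, qty=5): fills=#6x#4:3@95; bids=[#6:2@95] asks=[#3:4@96 #1:2@101 #2:5@101]
After op 7 cancel(order #1): fills=none; bids=[#6:2@95] asks=[#3:4@96 #2:5@101]
After op 8 [order #7] market_buy(qty=6): fills=#7x#3:4@96 #7x#2:2@101; bids=[#6:2@95] asks=[#2:3@101]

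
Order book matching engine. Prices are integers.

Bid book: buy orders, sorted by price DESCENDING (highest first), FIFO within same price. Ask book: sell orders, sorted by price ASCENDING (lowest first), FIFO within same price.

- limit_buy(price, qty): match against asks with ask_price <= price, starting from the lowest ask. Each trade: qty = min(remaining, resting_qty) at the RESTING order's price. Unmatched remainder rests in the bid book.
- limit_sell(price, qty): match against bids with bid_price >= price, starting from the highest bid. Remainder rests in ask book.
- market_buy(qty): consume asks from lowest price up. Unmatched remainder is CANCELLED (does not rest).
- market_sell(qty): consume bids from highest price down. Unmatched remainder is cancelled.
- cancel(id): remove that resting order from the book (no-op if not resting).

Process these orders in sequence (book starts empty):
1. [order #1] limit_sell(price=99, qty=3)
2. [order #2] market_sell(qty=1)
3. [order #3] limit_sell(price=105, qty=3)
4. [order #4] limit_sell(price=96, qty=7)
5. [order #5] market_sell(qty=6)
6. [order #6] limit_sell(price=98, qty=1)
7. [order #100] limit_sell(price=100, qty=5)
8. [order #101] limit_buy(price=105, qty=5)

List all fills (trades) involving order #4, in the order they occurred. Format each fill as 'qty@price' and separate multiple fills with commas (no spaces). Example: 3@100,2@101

Answer: 5@96

Derivation:
After op 1 [order #1] limit_sell(price=99, qty=3): fills=none; bids=[-] asks=[#1:3@99]
After op 2 [order #2] market_sell(qty=1): fills=none; bids=[-] asks=[#1:3@99]
After op 3 [order #3] limit_sell(price=105, qty=3): fills=none; bids=[-] asks=[#1:3@99 #3:3@105]
After op 4 [order #4] limit_sell(price=96, qty=7): fills=none; bids=[-] asks=[#4:7@96 #1:3@99 #3:3@105]
After op 5 [order #5] market_sell(qty=6): fills=none; bids=[-] asks=[#4:7@96 #1:3@99 #3:3@105]
After op 6 [order #6] limit_sell(price=98, qty=1): fills=none; bids=[-] asks=[#4:7@96 #6:1@98 #1:3@99 #3:3@105]
After op 7 [order #100] limit_sell(price=100, qty=5): fills=none; bids=[-] asks=[#4:7@96 #6:1@98 #1:3@99 #100:5@100 #3:3@105]
After op 8 [order #101] limit_buy(price=105, qty=5): fills=#101x#4:5@96; bids=[-] asks=[#4:2@96 #6:1@98 #1:3@99 #100:5@100 #3:3@105]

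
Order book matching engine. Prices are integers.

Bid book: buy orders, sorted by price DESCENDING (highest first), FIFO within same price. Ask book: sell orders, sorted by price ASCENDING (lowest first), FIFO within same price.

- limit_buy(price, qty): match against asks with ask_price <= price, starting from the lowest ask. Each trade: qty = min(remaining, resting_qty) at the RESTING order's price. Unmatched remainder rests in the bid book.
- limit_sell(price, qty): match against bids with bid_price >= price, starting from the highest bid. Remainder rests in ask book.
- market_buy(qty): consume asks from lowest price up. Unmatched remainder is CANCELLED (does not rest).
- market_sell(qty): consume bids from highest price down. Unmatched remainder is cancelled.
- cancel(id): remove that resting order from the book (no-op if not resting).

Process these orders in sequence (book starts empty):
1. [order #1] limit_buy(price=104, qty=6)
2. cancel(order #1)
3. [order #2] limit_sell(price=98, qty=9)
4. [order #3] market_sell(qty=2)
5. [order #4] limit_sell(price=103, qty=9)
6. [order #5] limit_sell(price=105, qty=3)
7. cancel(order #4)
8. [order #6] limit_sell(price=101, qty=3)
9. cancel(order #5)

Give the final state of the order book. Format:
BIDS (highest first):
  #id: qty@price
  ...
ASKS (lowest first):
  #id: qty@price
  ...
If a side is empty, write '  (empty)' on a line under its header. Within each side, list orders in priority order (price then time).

After op 1 [order #1] limit_buy(price=104, qty=6): fills=none; bids=[#1:6@104] asks=[-]
After op 2 cancel(order #1): fills=none; bids=[-] asks=[-]
After op 3 [order #2] limit_sell(price=98, qty=9): fills=none; bids=[-] asks=[#2:9@98]
After op 4 [order #3] market_sell(qty=2): fills=none; bids=[-] asks=[#2:9@98]
After op 5 [order #4] limit_sell(price=103, qty=9): fills=none; bids=[-] asks=[#2:9@98 #4:9@103]
After op 6 [order #5] limit_sell(price=105, qty=3): fills=none; bids=[-] asks=[#2:9@98 #4:9@103 #5:3@105]
After op 7 cancel(order #4): fills=none; bids=[-] asks=[#2:9@98 #5:3@105]
After op 8 [order #6] limit_sell(price=101, qty=3): fills=none; bids=[-] asks=[#2:9@98 #6:3@101 #5:3@105]
After op 9 cancel(order #5): fills=none; bids=[-] asks=[#2:9@98 #6:3@101]

Answer: BIDS (highest first):
  (empty)
ASKS (lowest first):
  #2: 9@98
  #6: 3@101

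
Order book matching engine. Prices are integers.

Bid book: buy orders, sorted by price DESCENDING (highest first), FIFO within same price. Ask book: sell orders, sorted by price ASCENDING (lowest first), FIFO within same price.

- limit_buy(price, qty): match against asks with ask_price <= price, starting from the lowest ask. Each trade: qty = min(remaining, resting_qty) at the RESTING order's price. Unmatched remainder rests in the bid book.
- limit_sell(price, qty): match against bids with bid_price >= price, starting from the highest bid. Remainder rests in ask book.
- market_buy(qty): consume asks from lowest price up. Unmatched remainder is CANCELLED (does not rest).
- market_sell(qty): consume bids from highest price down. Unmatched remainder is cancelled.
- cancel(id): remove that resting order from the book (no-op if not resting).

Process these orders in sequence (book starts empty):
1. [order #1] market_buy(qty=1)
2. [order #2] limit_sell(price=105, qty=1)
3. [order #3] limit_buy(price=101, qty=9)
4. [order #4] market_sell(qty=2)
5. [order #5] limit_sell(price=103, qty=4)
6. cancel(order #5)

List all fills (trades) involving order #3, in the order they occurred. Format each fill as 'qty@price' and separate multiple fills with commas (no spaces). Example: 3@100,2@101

Answer: 2@101

Derivation:
After op 1 [order #1] market_buy(qty=1): fills=none; bids=[-] asks=[-]
After op 2 [order #2] limit_sell(price=105, qty=1): fills=none; bids=[-] asks=[#2:1@105]
After op 3 [order #3] limit_buy(price=101, qty=9): fills=none; bids=[#3:9@101] asks=[#2:1@105]
After op 4 [order #4] market_sell(qty=2): fills=#3x#4:2@101; bids=[#3:7@101] asks=[#2:1@105]
After op 5 [order #5] limit_sell(price=103, qty=4): fills=none; bids=[#3:7@101] asks=[#5:4@103 #2:1@105]
After op 6 cancel(order #5): fills=none; bids=[#3:7@101] asks=[#2:1@105]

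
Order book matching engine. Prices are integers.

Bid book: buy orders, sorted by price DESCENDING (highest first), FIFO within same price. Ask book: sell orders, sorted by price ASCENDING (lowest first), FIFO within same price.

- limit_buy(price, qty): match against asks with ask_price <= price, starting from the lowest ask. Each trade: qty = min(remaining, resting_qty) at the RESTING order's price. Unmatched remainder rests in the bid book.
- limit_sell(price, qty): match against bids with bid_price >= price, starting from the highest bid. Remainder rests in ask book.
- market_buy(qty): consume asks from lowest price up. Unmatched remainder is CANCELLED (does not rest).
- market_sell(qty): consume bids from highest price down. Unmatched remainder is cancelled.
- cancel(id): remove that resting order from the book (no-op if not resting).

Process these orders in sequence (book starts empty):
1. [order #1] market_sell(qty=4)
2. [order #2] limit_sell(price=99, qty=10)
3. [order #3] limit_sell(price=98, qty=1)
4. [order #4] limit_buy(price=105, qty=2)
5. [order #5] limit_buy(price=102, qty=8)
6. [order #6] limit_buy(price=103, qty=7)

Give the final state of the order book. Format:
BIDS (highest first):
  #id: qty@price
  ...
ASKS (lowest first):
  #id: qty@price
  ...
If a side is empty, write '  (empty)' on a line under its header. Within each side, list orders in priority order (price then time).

After op 1 [order #1] market_sell(qty=4): fills=none; bids=[-] asks=[-]
After op 2 [order #2] limit_sell(price=99, qty=10): fills=none; bids=[-] asks=[#2:10@99]
After op 3 [order #3] limit_sell(price=98, qty=1): fills=none; bids=[-] asks=[#3:1@98 #2:10@99]
After op 4 [order #4] limit_buy(price=105, qty=2): fills=#4x#3:1@98 #4x#2:1@99; bids=[-] asks=[#2:9@99]
After op 5 [order #5] limit_buy(price=102, qty=8): fills=#5x#2:8@99; bids=[-] asks=[#2:1@99]
After op 6 [order #6] limit_buy(price=103, qty=7): fills=#6x#2:1@99; bids=[#6:6@103] asks=[-]

Answer: BIDS (highest first):
  #6: 6@103
ASKS (lowest first):
  (empty)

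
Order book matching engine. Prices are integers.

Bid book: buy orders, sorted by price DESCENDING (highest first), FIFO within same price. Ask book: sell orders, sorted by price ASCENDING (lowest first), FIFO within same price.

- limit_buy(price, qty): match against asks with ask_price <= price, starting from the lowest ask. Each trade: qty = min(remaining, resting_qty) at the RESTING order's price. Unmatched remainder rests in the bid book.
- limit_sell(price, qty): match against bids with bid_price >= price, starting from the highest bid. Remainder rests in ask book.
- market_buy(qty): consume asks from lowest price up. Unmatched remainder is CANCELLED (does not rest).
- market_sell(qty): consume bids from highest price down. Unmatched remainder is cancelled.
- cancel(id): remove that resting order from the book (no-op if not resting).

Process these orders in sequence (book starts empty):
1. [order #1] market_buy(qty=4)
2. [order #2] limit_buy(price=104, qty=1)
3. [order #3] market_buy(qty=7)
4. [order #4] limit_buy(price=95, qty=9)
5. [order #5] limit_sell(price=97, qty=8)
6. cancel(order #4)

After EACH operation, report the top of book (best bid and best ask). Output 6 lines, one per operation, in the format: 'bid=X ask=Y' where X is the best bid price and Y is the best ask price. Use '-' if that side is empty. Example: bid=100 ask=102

Answer: bid=- ask=-
bid=104 ask=-
bid=104 ask=-
bid=104 ask=-
bid=95 ask=97
bid=- ask=97

Derivation:
After op 1 [order #1] market_buy(qty=4): fills=none; bids=[-] asks=[-]
After op 2 [order #2] limit_buy(price=104, qty=1): fills=none; bids=[#2:1@104] asks=[-]
After op 3 [order #3] market_buy(qty=7): fills=none; bids=[#2:1@104] asks=[-]
After op 4 [order #4] limit_buy(price=95, qty=9): fills=none; bids=[#2:1@104 #4:9@95] asks=[-]
After op 5 [order #5] limit_sell(price=97, qty=8): fills=#2x#5:1@104; bids=[#4:9@95] asks=[#5:7@97]
After op 6 cancel(order #4): fills=none; bids=[-] asks=[#5:7@97]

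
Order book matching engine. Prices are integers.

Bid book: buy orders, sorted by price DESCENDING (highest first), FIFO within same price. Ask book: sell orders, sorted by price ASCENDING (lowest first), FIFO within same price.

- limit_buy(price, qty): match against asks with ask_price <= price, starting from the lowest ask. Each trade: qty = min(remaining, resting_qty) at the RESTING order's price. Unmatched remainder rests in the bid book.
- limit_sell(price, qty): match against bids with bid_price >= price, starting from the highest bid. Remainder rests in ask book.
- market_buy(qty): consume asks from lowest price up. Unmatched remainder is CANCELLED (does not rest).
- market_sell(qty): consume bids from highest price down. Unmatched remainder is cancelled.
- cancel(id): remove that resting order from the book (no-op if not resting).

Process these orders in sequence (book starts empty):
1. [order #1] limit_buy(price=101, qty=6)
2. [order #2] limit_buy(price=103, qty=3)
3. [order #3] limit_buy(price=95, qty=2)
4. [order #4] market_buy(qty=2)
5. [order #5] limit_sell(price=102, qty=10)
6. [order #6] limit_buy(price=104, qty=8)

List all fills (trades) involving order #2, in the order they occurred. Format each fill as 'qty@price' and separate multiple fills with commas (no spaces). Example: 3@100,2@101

After op 1 [order #1] limit_buy(price=101, qty=6): fills=none; bids=[#1:6@101] asks=[-]
After op 2 [order #2] limit_buy(price=103, qty=3): fills=none; bids=[#2:3@103 #1:6@101] asks=[-]
After op 3 [order #3] limit_buy(price=95, qty=2): fills=none; bids=[#2:3@103 #1:6@101 #3:2@95] asks=[-]
After op 4 [order #4] market_buy(qty=2): fills=none; bids=[#2:3@103 #1:6@101 #3:2@95] asks=[-]
After op 5 [order #5] limit_sell(price=102, qty=10): fills=#2x#5:3@103; bids=[#1:6@101 #3:2@95] asks=[#5:7@102]
After op 6 [order #6] limit_buy(price=104, qty=8): fills=#6x#5:7@102; bids=[#6:1@104 #1:6@101 #3:2@95] asks=[-]

Answer: 3@103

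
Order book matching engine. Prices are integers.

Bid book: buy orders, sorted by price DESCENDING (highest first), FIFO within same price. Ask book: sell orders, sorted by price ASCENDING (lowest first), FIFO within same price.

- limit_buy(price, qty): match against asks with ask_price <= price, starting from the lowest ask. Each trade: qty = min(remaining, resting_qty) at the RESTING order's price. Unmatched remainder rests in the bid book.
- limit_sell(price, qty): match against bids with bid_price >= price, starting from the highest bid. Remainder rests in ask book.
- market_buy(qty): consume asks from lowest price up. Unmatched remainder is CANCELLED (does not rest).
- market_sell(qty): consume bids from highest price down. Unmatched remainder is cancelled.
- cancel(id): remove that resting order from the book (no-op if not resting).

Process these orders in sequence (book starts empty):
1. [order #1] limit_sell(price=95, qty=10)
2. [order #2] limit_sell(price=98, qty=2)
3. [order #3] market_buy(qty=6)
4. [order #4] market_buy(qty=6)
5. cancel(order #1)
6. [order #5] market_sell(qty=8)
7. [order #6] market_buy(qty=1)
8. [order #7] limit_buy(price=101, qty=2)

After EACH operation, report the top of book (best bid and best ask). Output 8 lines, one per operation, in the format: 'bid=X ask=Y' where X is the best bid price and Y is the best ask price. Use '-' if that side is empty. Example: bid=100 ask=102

After op 1 [order #1] limit_sell(price=95, qty=10): fills=none; bids=[-] asks=[#1:10@95]
After op 2 [order #2] limit_sell(price=98, qty=2): fills=none; bids=[-] asks=[#1:10@95 #2:2@98]
After op 3 [order #3] market_buy(qty=6): fills=#3x#1:6@95; bids=[-] asks=[#1:4@95 #2:2@98]
After op 4 [order #4] market_buy(qty=6): fills=#4x#1:4@95 #4x#2:2@98; bids=[-] asks=[-]
After op 5 cancel(order #1): fills=none; bids=[-] asks=[-]
After op 6 [order #5] market_sell(qty=8): fills=none; bids=[-] asks=[-]
After op 7 [order #6] market_buy(qty=1): fills=none; bids=[-] asks=[-]
After op 8 [order #7] limit_buy(price=101, qty=2): fills=none; bids=[#7:2@101] asks=[-]

Answer: bid=- ask=95
bid=- ask=95
bid=- ask=95
bid=- ask=-
bid=- ask=-
bid=- ask=-
bid=- ask=-
bid=101 ask=-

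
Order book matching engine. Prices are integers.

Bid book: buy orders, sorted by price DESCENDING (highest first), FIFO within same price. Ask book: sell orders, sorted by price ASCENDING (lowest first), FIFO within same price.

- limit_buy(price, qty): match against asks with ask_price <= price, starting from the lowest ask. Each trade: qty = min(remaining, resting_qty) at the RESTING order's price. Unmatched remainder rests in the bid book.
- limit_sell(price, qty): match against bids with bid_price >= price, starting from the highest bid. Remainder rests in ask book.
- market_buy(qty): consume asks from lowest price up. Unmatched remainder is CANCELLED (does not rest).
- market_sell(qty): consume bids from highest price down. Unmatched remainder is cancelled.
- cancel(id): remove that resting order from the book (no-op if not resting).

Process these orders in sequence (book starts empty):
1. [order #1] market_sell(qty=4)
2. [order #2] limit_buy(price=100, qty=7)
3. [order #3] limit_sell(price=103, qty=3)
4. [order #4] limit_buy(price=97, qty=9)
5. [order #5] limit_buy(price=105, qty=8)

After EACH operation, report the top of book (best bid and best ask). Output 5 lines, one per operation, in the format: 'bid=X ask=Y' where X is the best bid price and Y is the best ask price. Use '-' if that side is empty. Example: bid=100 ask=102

After op 1 [order #1] market_sell(qty=4): fills=none; bids=[-] asks=[-]
After op 2 [order #2] limit_buy(price=100, qty=7): fills=none; bids=[#2:7@100] asks=[-]
After op 3 [order #3] limit_sell(price=103, qty=3): fills=none; bids=[#2:7@100] asks=[#3:3@103]
After op 4 [order #4] limit_buy(price=97, qty=9): fills=none; bids=[#2:7@100 #4:9@97] asks=[#3:3@103]
After op 5 [order #5] limit_buy(price=105, qty=8): fills=#5x#3:3@103; bids=[#5:5@105 #2:7@100 #4:9@97] asks=[-]

Answer: bid=- ask=-
bid=100 ask=-
bid=100 ask=103
bid=100 ask=103
bid=105 ask=-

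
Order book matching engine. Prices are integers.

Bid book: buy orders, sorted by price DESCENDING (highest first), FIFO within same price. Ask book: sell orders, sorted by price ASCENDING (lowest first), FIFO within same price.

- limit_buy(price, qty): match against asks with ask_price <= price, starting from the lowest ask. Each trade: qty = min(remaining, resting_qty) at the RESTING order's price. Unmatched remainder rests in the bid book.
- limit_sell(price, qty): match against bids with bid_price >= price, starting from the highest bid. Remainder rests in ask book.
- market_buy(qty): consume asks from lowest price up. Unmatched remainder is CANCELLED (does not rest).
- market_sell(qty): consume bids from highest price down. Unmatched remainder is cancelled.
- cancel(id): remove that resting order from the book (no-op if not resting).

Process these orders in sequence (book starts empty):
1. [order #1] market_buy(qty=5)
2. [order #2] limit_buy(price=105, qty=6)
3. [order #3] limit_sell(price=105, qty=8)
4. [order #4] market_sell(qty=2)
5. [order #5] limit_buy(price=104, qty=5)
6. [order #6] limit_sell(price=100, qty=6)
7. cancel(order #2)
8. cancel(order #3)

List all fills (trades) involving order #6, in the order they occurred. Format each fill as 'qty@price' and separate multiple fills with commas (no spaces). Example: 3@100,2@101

After op 1 [order #1] market_buy(qty=5): fills=none; bids=[-] asks=[-]
After op 2 [order #2] limit_buy(price=105, qty=6): fills=none; bids=[#2:6@105] asks=[-]
After op 3 [order #3] limit_sell(price=105, qty=8): fills=#2x#3:6@105; bids=[-] asks=[#3:2@105]
After op 4 [order #4] market_sell(qty=2): fills=none; bids=[-] asks=[#3:2@105]
After op 5 [order #5] limit_buy(price=104, qty=5): fills=none; bids=[#5:5@104] asks=[#3:2@105]
After op 6 [order #6] limit_sell(price=100, qty=6): fills=#5x#6:5@104; bids=[-] asks=[#6:1@100 #3:2@105]
After op 7 cancel(order #2): fills=none; bids=[-] asks=[#6:1@100 #3:2@105]
After op 8 cancel(order #3): fills=none; bids=[-] asks=[#6:1@100]

Answer: 5@104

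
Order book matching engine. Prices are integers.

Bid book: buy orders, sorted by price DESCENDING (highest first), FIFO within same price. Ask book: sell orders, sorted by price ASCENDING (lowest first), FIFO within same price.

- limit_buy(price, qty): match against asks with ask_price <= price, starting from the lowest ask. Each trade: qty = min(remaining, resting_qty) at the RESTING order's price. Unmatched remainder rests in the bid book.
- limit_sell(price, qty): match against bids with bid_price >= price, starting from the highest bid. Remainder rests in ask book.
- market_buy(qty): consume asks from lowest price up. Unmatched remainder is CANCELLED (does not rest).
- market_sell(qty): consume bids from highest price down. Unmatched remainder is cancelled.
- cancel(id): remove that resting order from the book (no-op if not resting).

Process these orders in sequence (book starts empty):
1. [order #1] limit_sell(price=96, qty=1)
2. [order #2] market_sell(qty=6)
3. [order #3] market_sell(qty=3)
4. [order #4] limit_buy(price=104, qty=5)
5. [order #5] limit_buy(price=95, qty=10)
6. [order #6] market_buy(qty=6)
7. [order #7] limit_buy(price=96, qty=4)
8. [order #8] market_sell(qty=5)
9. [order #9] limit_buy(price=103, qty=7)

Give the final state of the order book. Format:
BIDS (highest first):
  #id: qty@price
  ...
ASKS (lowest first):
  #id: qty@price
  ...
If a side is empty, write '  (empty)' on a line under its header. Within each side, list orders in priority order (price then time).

Answer: BIDS (highest first):
  #9: 7@103
  #7: 3@96
  #5: 10@95
ASKS (lowest first):
  (empty)

Derivation:
After op 1 [order #1] limit_sell(price=96, qty=1): fills=none; bids=[-] asks=[#1:1@96]
After op 2 [order #2] market_sell(qty=6): fills=none; bids=[-] asks=[#1:1@96]
After op 3 [order #3] market_sell(qty=3): fills=none; bids=[-] asks=[#1:1@96]
After op 4 [order #4] limit_buy(price=104, qty=5): fills=#4x#1:1@96; bids=[#4:4@104] asks=[-]
After op 5 [order #5] limit_buy(price=95, qty=10): fills=none; bids=[#4:4@104 #5:10@95] asks=[-]
After op 6 [order #6] market_buy(qty=6): fills=none; bids=[#4:4@104 #5:10@95] asks=[-]
After op 7 [order #7] limit_buy(price=96, qty=4): fills=none; bids=[#4:4@104 #7:4@96 #5:10@95] asks=[-]
After op 8 [order #8] market_sell(qty=5): fills=#4x#8:4@104 #7x#8:1@96; bids=[#7:3@96 #5:10@95] asks=[-]
After op 9 [order #9] limit_buy(price=103, qty=7): fills=none; bids=[#9:7@103 #7:3@96 #5:10@95] asks=[-]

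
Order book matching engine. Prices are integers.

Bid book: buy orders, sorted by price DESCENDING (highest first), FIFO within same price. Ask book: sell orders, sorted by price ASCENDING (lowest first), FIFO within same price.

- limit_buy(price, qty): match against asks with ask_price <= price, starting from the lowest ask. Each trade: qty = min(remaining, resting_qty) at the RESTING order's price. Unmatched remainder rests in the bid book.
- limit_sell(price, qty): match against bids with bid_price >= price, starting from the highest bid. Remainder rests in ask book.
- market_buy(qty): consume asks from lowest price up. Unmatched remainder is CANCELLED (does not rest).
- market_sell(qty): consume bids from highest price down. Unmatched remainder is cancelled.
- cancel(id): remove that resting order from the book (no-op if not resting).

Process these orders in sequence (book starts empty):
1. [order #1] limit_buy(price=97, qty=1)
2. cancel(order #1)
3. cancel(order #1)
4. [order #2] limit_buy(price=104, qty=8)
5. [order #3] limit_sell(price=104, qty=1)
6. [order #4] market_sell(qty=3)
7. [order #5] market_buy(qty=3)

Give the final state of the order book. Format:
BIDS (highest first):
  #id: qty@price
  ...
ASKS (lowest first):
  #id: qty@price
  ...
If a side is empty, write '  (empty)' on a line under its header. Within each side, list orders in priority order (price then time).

Answer: BIDS (highest first):
  #2: 4@104
ASKS (lowest first):
  (empty)

Derivation:
After op 1 [order #1] limit_buy(price=97, qty=1): fills=none; bids=[#1:1@97] asks=[-]
After op 2 cancel(order #1): fills=none; bids=[-] asks=[-]
After op 3 cancel(order #1): fills=none; bids=[-] asks=[-]
After op 4 [order #2] limit_buy(price=104, qty=8): fills=none; bids=[#2:8@104] asks=[-]
After op 5 [order #3] limit_sell(price=104, qty=1): fills=#2x#3:1@104; bids=[#2:7@104] asks=[-]
After op 6 [order #4] market_sell(qty=3): fills=#2x#4:3@104; bids=[#2:4@104] asks=[-]
After op 7 [order #5] market_buy(qty=3): fills=none; bids=[#2:4@104] asks=[-]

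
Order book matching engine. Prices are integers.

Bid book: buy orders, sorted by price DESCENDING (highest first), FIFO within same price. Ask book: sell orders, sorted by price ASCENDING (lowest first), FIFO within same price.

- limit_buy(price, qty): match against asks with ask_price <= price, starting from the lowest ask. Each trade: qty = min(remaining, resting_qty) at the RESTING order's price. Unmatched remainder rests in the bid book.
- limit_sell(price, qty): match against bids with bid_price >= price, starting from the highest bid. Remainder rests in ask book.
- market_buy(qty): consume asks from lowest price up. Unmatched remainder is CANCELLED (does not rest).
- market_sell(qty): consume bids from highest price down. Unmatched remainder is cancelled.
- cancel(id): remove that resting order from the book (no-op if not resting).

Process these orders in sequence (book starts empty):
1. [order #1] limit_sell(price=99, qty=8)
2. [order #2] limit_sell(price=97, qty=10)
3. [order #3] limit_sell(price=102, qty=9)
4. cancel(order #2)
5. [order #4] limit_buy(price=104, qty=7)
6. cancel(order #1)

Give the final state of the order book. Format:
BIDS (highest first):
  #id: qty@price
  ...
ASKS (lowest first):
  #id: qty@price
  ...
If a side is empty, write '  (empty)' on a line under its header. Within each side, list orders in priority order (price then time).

After op 1 [order #1] limit_sell(price=99, qty=8): fills=none; bids=[-] asks=[#1:8@99]
After op 2 [order #2] limit_sell(price=97, qty=10): fills=none; bids=[-] asks=[#2:10@97 #1:8@99]
After op 3 [order #3] limit_sell(price=102, qty=9): fills=none; bids=[-] asks=[#2:10@97 #1:8@99 #3:9@102]
After op 4 cancel(order #2): fills=none; bids=[-] asks=[#1:8@99 #3:9@102]
After op 5 [order #4] limit_buy(price=104, qty=7): fills=#4x#1:7@99; bids=[-] asks=[#1:1@99 #3:9@102]
After op 6 cancel(order #1): fills=none; bids=[-] asks=[#3:9@102]

Answer: BIDS (highest first):
  (empty)
ASKS (lowest first):
  #3: 9@102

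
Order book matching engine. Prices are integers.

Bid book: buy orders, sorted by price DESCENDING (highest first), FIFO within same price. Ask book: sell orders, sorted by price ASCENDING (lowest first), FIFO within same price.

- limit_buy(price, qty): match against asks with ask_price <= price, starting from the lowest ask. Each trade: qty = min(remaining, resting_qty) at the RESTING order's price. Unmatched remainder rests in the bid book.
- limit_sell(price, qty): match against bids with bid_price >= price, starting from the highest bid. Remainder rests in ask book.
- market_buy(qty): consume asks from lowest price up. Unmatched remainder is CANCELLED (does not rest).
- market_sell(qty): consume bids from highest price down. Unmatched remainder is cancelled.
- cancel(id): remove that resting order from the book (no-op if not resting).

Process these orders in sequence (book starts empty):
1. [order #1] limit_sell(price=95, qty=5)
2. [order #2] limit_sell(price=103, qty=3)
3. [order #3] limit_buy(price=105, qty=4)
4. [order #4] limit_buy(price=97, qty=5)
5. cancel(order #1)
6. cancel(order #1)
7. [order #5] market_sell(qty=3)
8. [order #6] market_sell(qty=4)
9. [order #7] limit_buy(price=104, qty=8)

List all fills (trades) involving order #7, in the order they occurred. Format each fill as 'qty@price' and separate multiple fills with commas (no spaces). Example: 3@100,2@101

After op 1 [order #1] limit_sell(price=95, qty=5): fills=none; bids=[-] asks=[#1:5@95]
After op 2 [order #2] limit_sell(price=103, qty=3): fills=none; bids=[-] asks=[#1:5@95 #2:3@103]
After op 3 [order #3] limit_buy(price=105, qty=4): fills=#3x#1:4@95; bids=[-] asks=[#1:1@95 #2:3@103]
After op 4 [order #4] limit_buy(price=97, qty=5): fills=#4x#1:1@95; bids=[#4:4@97] asks=[#2:3@103]
After op 5 cancel(order #1): fills=none; bids=[#4:4@97] asks=[#2:3@103]
After op 6 cancel(order #1): fills=none; bids=[#4:4@97] asks=[#2:3@103]
After op 7 [order #5] market_sell(qty=3): fills=#4x#5:3@97; bids=[#4:1@97] asks=[#2:3@103]
After op 8 [order #6] market_sell(qty=4): fills=#4x#6:1@97; bids=[-] asks=[#2:3@103]
After op 9 [order #7] limit_buy(price=104, qty=8): fills=#7x#2:3@103; bids=[#7:5@104] asks=[-]

Answer: 3@103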